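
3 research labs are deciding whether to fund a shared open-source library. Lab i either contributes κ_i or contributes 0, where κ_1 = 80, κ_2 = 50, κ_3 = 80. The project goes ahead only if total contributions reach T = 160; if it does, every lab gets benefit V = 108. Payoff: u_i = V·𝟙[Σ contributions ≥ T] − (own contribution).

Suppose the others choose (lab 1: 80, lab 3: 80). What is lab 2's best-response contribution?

0

Others' total = 160 ≥ 160; contributing adds cost 50 for no extra benefit.
Best response: 0.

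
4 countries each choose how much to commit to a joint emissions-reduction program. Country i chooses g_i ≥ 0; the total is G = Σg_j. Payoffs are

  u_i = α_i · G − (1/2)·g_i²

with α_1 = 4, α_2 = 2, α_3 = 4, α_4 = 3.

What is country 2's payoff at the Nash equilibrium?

Country i's FOC: ∂u_i/∂g_i = α_i − g_i = 0, so g_i* = α_i.
NE contributions = (4, 2, 4, 3); G = 13.
u_2 = α_2·G − ½·(g_2)² = 2·13 − ½·2² = 24.

24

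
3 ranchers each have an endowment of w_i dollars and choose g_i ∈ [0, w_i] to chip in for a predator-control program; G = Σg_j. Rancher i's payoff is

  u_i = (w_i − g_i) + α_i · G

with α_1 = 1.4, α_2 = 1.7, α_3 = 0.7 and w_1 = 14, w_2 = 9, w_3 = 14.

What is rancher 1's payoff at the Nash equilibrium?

32.2

∂u_i/∂g_i = α_i − 1, so rancher i contributes w_i if α_i > 1, else 0.
α_i > 1 for i ∈ {1, 2}; NE contributions (14, 9, 0), G = 23.
u_1 = (14 − 14) + 1.4·23 = 32.2.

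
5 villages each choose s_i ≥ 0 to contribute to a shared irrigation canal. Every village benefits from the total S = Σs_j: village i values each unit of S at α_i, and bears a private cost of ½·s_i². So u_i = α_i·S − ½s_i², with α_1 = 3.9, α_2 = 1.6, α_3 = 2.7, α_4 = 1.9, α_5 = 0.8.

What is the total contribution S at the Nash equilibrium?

Village i's FOC: ∂u_i/∂s_i = α_i − s_i = 0, so s_i* = α_i.
NE contributions = (3.9, 1.6, 2.7, 1.9, 0.8); S = 10.9.

10.9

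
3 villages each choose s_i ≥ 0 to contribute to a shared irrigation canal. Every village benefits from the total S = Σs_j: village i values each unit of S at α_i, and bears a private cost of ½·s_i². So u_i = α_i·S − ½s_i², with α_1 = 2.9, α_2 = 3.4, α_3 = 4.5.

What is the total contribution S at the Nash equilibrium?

10.8

Village i's FOC: ∂u_i/∂s_i = α_i − s_i = 0, so s_i* = α_i.
NE contributions = (2.9, 3.4, 4.5); S = 10.8.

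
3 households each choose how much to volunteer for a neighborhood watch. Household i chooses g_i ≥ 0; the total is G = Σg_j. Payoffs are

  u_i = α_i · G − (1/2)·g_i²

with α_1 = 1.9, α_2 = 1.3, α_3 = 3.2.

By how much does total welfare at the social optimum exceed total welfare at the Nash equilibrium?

Household i's FOC: ∂u_i/∂g_i = α_i − g_i = 0, so g_i* = α_i.
NE contributions = (1.9, 1.3, 3.2); G = 6.4.
W^NE = (Σα)·G − ½Σα_i² = 6.4² − ½·15.54 = 33.19.
Planner sets g_i = Σα_j = 6.4 for every i, so G^SO = 3·6.4 = 19.2.
W^SO = (Σα)·G^SO − ½·3·(Σα)² = (3/2)·6.4² = 61.44.
Deadweight loss = W^SO − W^NE = 28.25.

28.25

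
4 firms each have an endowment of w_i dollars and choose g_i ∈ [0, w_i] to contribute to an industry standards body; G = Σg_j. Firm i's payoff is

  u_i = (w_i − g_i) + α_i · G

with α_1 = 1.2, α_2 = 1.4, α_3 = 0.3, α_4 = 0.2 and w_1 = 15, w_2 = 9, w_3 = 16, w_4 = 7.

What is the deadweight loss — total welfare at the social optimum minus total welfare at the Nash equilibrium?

∂u_i/∂g_i = α_i − 1, so firm i contributes w_i if α_i > 1, else 0.
α_i > 1 for i ∈ {1, 2}; NE contributions (15, 9, 0, 0), G = 24.
W^NE = Σw_i − G^NE + (Σα_i)·G^NE = 47 + 2.1·24 = 97.4.
Planner: ∂(Σu_j)/∂g_i = Σα_j − 1 = 2.1 > 0, so everyone contributes w_i; G^SO = 47, W^SO = 47 + 2.1·47 = 145.7.
Deadweight loss = 48.3.

48.3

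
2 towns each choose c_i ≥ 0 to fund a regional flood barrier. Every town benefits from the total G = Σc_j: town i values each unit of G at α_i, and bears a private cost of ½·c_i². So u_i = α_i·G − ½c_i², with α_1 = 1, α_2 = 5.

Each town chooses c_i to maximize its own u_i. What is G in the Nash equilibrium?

6

Town i's FOC: ∂u_i/∂c_i = α_i − c_i = 0, so c_i* = α_i.
NE contributions = (1, 5); G = 6.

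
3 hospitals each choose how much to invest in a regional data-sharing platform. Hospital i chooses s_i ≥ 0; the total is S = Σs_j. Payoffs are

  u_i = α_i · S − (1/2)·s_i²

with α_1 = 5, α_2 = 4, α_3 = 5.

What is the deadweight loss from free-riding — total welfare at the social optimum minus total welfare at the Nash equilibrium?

131

Hospital i's FOC: ∂u_i/∂s_i = α_i − s_i = 0, so s_i* = α_i.
NE contributions = (5, 4, 5); S = 14.
W^NE = (Σα)·S − ½Σα_i² = 14² − ½·66 = 163.
Planner sets s_i = Σα_j = 14 for every i, so S^SO = 3·14 = 42.
W^SO = (Σα)·S^SO − ½·3·(Σα)² = (3/2)·14² = 294.
Deadweight loss = W^SO − W^NE = 131.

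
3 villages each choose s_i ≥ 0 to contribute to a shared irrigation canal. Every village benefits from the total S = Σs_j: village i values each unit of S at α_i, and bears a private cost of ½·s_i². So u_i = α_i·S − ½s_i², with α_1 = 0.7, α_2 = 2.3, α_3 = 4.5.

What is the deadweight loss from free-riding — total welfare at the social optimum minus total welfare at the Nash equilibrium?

Village i's FOC: ∂u_i/∂s_i = α_i − s_i = 0, so s_i* = α_i.
NE contributions = (0.7, 2.3, 4.5); S = 7.5.
W^NE = (Σα)·S − ½Σα_i² = 7.5² − ½·26.03 = 43.235.
Planner sets s_i = Σα_j = 7.5 for every i, so S^SO = 3·7.5 = 22.5.
W^SO = (Σα)·S^SO − ½·3·(Σα)² = (3/2)·7.5² = 84.375.
Deadweight loss = W^SO − W^NE = 41.14.

41.14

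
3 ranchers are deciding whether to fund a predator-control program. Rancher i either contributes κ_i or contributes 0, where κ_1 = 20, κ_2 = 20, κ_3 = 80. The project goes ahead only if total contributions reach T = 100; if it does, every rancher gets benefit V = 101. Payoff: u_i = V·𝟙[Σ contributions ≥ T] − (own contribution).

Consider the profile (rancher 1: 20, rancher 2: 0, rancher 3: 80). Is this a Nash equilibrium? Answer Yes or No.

Total = 100 ≥ 100: provided.
Rancher 1 (pledges 20, payoff 81): dropping to 0 → total 80, payoff 0. No gain.
Rancher 2 (pledges 0, payoff 101): pledging 20 → total 120, payoff 81. No gain.
Rancher 3 (pledges 80, payoff 21): dropping to 0 → total 20, payoff 0. No gain.

Yes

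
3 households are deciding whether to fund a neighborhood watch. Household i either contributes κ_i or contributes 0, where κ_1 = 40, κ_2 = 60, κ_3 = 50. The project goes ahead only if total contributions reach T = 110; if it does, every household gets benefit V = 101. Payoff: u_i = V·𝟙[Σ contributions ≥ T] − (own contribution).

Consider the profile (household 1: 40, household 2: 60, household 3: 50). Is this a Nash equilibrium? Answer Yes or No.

Total = 150 ≥ 110: provided.
Household 1 (pledges 40, payoff 61): dropping to 0 → total 110, payoff 101. Profitable deviation.

No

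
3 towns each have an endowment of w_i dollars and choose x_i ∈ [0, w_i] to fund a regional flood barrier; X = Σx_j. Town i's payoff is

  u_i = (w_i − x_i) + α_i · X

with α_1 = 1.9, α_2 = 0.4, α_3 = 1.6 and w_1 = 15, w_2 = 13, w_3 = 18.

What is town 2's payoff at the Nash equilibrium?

∂u_i/∂x_i = α_i − 1, so town i contributes w_i if α_i > 1, else 0.
α_i > 1 for i ∈ {1, 3}; NE contributions (15, 0, 18), X = 33.
u_2 = (13 − 0) + 0.4·33 = 26.2.

26.2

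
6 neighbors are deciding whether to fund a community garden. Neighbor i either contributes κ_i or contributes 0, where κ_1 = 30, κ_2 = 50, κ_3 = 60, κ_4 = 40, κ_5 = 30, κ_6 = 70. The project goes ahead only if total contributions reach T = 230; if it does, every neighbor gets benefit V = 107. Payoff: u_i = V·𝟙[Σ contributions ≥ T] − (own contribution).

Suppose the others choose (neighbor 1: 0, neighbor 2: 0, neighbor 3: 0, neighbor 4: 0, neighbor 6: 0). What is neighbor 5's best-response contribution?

0

Others' total = 0. Even contributing 30 gives 30 < 230: no benefit either way.
Best response: 0.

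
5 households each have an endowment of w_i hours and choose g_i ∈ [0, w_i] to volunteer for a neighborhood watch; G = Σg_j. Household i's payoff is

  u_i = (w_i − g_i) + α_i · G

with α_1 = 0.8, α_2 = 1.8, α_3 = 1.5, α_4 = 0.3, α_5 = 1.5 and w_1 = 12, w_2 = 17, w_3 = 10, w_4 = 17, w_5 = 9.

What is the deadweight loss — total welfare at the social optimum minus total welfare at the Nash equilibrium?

∂u_i/∂g_i = α_i − 1, so household i contributes w_i if α_i > 1, else 0.
α_i > 1 for i ∈ {2, 3, 5}; NE contributions (0, 17, 10, 0, 9), G = 36.
W^NE = Σw_i − G^NE + (Σα_i)·G^NE = 65 + 4.9·36 = 241.4.
Planner: ∂(Σu_j)/∂g_i = Σα_j − 1 = 4.9 > 0, so everyone contributes w_i; G^SO = 65, W^SO = 65 + 4.9·65 = 383.5.
Deadweight loss = 142.1.

142.1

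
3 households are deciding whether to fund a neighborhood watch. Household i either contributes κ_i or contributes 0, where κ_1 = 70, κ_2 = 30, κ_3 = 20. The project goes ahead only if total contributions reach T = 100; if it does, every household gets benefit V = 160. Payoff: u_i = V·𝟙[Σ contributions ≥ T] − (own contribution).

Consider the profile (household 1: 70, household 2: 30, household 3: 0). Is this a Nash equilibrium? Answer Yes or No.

Yes

Total = 100 ≥ 100: provided.
Household 1 (pledges 70, payoff 90): dropping to 0 → total 30, payoff 0. No gain.
Household 2 (pledges 30, payoff 130): dropping to 0 → total 70, payoff 0. No gain.
Household 3 (pledges 0, payoff 160): pledging 20 → total 120, payoff 140. No gain.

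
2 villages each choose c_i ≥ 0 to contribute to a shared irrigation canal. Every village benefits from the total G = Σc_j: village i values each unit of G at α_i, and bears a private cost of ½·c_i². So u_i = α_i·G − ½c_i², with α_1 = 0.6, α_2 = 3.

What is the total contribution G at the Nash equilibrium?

Village i's FOC: ∂u_i/∂c_i = α_i − c_i = 0, so c_i* = α_i.
NE contributions = (0.6, 3); G = 3.6.

3.6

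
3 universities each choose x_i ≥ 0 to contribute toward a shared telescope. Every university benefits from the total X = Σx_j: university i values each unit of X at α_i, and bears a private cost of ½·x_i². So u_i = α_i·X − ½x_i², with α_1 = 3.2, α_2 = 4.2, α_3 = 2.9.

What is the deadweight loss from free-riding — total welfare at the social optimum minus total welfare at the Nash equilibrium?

71.19

University i's FOC: ∂u_i/∂x_i = α_i − x_i = 0, so x_i* = α_i.
NE contributions = (3.2, 4.2, 2.9); X = 10.3.
W^NE = (Σα)·X − ½Σα_i² = 10.3² − ½·36.29 = 87.945.
Planner sets x_i = Σα_j = 10.3 for every i, so X^SO = 3·10.3 = 30.9.
W^SO = (Σα)·X^SO − ½·3·(Σα)² = (3/2)·10.3² = 159.135.
Deadweight loss = W^SO − W^NE = 71.19.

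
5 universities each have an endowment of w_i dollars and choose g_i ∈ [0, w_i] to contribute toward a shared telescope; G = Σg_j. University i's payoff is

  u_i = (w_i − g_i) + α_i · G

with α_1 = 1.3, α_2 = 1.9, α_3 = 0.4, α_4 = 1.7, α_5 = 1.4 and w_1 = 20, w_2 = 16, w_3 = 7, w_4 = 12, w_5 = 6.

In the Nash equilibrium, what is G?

54

∂u_i/∂g_i = α_i − 1, so university i contributes w_i if α_i > 1, else 0.
α_i > 1 for i ∈ {1, 2, 4, 5}; NE contributions (20, 16, 0, 12, 6), G = 54.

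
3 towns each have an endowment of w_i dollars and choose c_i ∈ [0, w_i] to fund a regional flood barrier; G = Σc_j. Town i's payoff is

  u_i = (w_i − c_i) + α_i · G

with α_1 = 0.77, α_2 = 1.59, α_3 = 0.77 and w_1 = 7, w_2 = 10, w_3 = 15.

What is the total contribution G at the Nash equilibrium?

∂u_i/∂c_i = α_i − 1, so town i contributes w_i if α_i > 1, else 0.
α_i > 1 for i ∈ {2}; NE contributions (0, 10, 0), G = 10.

10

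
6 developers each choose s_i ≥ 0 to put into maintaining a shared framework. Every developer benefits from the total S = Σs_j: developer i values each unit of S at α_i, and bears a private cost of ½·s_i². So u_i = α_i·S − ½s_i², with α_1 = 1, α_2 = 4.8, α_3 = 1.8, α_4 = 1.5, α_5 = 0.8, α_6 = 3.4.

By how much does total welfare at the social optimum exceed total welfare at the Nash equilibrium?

374.645

Developer i's FOC: ∂u_i/∂s_i = α_i − s_i = 0, so s_i* = α_i.
NE contributions = (1, 4.8, 1.8, 1.5, 0.8, 3.4); S = 13.3.
W^NE = (Σα)·S − ½Σα_i² = 13.3² − ½·41.73 = 156.025.
Planner sets s_i = Σα_j = 13.3 for every i, so S^SO = 6·13.3 = 79.8.
W^SO = (Σα)·S^SO − ½·6·(Σα)² = (6/2)·13.3² = 530.67.
Deadweight loss = W^SO − W^NE = 374.645.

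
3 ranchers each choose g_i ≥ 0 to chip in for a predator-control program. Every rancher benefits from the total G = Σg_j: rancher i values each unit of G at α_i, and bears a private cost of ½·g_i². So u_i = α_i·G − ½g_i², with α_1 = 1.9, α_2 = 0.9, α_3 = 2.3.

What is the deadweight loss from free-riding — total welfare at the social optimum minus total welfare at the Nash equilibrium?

17.86

Rancher i's FOC: ∂u_i/∂g_i = α_i − g_i = 0, so g_i* = α_i.
NE contributions = (1.9, 0.9, 2.3); G = 5.1.
W^NE = (Σα)·G − ½Σα_i² = 5.1² − ½·9.71 = 21.155.
Planner sets g_i = Σα_j = 5.1 for every i, so G^SO = 3·5.1 = 15.3.
W^SO = (Σα)·G^SO − ½·3·(Σα)² = (3/2)·5.1² = 39.015.
Deadweight loss = W^SO − W^NE = 17.86.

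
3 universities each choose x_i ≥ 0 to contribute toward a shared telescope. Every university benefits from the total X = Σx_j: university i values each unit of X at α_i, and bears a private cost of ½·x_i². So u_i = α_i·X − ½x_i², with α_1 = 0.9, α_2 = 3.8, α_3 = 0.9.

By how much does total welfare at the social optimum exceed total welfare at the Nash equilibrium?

University i's FOC: ∂u_i/∂x_i = α_i − x_i = 0, so x_i* = α_i.
NE contributions = (0.9, 3.8, 0.9); X = 5.6.
W^NE = (Σα)·X − ½Σα_i² = 5.6² − ½·16.06 = 23.33.
Planner sets x_i = Σα_j = 5.6 for every i, so X^SO = 3·5.6 = 16.8.
W^SO = (Σα)·X^SO − ½·3·(Σα)² = (3/2)·5.6² = 47.04.
Deadweight loss = W^SO − W^NE = 23.71.

23.71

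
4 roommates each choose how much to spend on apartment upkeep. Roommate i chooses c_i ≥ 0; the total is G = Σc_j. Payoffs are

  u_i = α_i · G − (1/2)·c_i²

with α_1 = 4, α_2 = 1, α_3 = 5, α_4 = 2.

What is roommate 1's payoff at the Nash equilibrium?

Roommate i's FOC: ∂u_i/∂c_i = α_i − c_i = 0, so c_i* = α_i.
NE contributions = (4, 1, 5, 2); G = 12.
u_1 = α_1·G − ½·(c_1)² = 4·12 − ½·4² = 40.

40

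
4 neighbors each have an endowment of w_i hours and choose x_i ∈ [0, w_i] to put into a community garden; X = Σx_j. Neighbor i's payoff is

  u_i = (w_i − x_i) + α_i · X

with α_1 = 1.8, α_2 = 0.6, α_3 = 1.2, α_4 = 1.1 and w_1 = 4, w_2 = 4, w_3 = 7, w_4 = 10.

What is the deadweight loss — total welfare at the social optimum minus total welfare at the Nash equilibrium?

14.8

∂u_i/∂x_i = α_i − 1, so neighbor i contributes w_i if α_i > 1, else 0.
α_i > 1 for i ∈ {1, 3, 4}; NE contributions (4, 0, 7, 10), X = 21.
W^NE = Σw_i − X^NE + (Σα_i)·X^NE = 25 + 3.7·21 = 102.7.
Planner: ∂(Σu_j)/∂x_i = Σα_j − 1 = 3.7 > 0, so everyone contributes w_i; X^SO = 25, W^SO = 25 + 3.7·25 = 117.5.
Deadweight loss = 14.8.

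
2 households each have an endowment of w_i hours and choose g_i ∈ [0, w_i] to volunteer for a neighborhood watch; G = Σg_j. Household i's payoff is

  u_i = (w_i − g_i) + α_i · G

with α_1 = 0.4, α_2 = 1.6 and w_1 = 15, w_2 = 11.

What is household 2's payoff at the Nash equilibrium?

∂u_i/∂g_i = α_i − 1, so household i contributes w_i if α_i > 1, else 0.
α_i > 1 for i ∈ {2}; NE contributions (0, 11), G = 11.
u_2 = (11 − 11) + 1.6·11 = 17.6.

17.6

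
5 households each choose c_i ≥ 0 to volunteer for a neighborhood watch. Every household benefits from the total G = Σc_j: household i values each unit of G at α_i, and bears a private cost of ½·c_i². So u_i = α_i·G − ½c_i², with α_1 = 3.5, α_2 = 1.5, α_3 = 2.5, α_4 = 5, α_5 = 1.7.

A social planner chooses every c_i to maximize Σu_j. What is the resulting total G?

71

Planner FOC: ∂(Σu_j)/∂c_i = (Σα_j) − c_i = 0, so c_i^SO = Σα_j = 14.2 for every i; G^SO = 71.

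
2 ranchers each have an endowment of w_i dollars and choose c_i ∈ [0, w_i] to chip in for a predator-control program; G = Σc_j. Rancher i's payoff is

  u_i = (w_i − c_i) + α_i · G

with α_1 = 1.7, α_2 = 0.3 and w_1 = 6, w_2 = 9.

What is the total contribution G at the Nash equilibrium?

∂u_i/∂c_i = α_i − 1, so rancher i contributes w_i if α_i > 1, else 0.
α_i > 1 for i ∈ {1}; NE contributions (6, 0), G = 6.

6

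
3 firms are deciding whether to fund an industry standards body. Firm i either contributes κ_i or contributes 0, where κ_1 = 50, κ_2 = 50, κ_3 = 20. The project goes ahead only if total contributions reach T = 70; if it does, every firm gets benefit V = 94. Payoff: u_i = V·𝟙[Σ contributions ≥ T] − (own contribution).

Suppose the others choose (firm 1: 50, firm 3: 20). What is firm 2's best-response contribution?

Others' total = 70 ≥ 70; contributing adds cost 50 for no extra benefit.
Best response: 0.

0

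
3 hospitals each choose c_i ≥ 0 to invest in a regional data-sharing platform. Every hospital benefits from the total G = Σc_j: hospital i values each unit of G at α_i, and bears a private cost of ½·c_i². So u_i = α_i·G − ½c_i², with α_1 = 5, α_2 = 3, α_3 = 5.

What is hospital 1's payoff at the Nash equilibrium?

Hospital i's FOC: ∂u_i/∂c_i = α_i − c_i = 0, so c_i* = α_i.
NE contributions = (5, 3, 5); G = 13.
u_1 = α_1·G − ½·(c_1)² = 5·13 − ½·5² = 52.5.

52.5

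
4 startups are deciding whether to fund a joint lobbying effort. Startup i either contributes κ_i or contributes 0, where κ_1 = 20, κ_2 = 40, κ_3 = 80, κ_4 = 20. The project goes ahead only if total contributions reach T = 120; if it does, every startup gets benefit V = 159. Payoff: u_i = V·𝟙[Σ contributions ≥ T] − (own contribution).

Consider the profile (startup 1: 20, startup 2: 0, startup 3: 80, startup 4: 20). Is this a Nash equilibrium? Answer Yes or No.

Total = 120 ≥ 120: provided.
Startup 1 (pledges 20, payoff 139): dropping to 0 → total 100, payoff 0. No gain.
Startup 2 (pledges 0, payoff 159): pledging 40 → total 160, payoff 119. No gain.
Startup 3 (pledges 80, payoff 79): dropping to 0 → total 40, payoff 0. No gain.
Startup 4 (pledges 20, payoff 139): dropping to 0 → total 100, payoff 0. No gain.

Yes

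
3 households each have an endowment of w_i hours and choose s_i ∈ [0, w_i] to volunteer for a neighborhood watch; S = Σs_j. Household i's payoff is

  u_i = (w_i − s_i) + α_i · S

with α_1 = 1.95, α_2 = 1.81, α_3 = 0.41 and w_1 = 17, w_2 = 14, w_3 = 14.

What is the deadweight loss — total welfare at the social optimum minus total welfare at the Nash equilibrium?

44.38

∂u_i/∂s_i = α_i − 1, so household i contributes w_i if α_i > 1, else 0.
α_i > 1 for i ∈ {1, 2}; NE contributions (17, 14, 0), S = 31.
W^NE = Σw_i − S^NE + (Σα_i)·S^NE = 45 + 3.17·31 = 143.27.
Planner: ∂(Σu_j)/∂s_i = Σα_j − 1 = 3.17 > 0, so everyone contributes w_i; S^SO = 45, W^SO = 45 + 3.17·45 = 187.65.
Deadweight loss = 44.38.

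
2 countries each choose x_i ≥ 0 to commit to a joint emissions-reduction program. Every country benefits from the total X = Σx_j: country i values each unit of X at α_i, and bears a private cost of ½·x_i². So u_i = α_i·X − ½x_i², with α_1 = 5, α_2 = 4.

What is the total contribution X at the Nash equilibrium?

9

Country i's FOC: ∂u_i/∂x_i = α_i − x_i = 0, so x_i* = α_i.
NE contributions = (5, 4); X = 9.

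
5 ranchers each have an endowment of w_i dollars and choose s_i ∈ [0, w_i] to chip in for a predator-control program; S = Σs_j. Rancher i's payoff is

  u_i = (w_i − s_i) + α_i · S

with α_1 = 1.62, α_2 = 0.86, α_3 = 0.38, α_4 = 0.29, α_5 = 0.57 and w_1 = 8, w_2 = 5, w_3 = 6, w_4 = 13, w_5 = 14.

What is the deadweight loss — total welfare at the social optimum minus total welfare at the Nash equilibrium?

∂u_i/∂s_i = α_i − 1, so rancher i contributes w_i if α_i > 1, else 0.
α_i > 1 for i ∈ {1}; NE contributions (8, 0, 0, 0, 0), S = 8.
W^NE = Σw_i − S^NE + (Σα_i)·S^NE = 46 + 2.72·8 = 67.76.
Planner: ∂(Σu_j)/∂s_i = Σα_j − 1 = 2.72 > 0, so everyone contributes w_i; S^SO = 46, W^SO = 46 + 2.72·46 = 171.12.
Deadweight loss = 103.36.

103.36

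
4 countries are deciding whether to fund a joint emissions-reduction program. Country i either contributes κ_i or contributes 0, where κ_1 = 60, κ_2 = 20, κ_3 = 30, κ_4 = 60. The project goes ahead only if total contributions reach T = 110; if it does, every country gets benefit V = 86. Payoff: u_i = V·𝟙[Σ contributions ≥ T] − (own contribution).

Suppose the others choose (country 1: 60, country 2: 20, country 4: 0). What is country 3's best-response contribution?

30

Others' total = 80. Contributing 30 brings total to 110 ≥ 110: gain V − κ_3 = 56.
Best response: 30.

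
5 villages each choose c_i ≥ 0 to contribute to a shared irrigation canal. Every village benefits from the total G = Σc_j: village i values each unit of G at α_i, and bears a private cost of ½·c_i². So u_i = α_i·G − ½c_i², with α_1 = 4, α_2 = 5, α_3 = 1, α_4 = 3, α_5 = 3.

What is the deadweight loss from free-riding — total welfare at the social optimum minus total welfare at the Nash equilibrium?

414

Village i's FOC: ∂u_i/∂c_i = α_i − c_i = 0, so c_i* = α_i.
NE contributions = (4, 5, 1, 3, 3); G = 16.
W^NE = (Σα)·G − ½Σα_i² = 16² − ½·60 = 226.
Planner sets c_i = Σα_j = 16 for every i, so G^SO = 5·16 = 80.
W^SO = (Σα)·G^SO − ½·5·(Σα)² = (5/2)·16² = 640.
Deadweight loss = W^SO − W^NE = 414.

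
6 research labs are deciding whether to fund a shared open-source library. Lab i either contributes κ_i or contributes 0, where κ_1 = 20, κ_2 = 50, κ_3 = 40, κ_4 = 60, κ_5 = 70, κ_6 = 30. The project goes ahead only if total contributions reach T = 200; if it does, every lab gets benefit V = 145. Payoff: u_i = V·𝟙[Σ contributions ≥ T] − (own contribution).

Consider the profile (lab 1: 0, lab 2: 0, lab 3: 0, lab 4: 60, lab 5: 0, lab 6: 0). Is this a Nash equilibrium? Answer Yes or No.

Total = 60 < 200: not provided.
Lab 1 (pledges 0, payoff 0): pledging 20 → total 80, payoff -20. No gain.
Lab 2 (pledges 0, payoff 0): pledging 50 → total 110, payoff -50. No gain.
Lab 3 (pledges 0, payoff 0): pledging 40 → total 100, payoff -40. No gain.
Lab 4 (pledges 60, payoff -60): dropping to 0 → total 0, payoff 0. Profitable deviation.

No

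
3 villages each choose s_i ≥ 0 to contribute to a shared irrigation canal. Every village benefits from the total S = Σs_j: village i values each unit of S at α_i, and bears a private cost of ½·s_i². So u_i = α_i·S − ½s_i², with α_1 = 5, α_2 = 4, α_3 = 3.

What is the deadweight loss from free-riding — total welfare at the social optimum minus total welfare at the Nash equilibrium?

97

Village i's FOC: ∂u_i/∂s_i = α_i − s_i = 0, so s_i* = α_i.
NE contributions = (5, 4, 3); S = 12.
W^NE = (Σα)·S − ½Σα_i² = 12² − ½·50 = 119.
Planner sets s_i = Σα_j = 12 for every i, so S^SO = 3·12 = 36.
W^SO = (Σα)·S^SO − ½·3·(Σα)² = (3/2)·12² = 216.
Deadweight loss = W^SO − W^NE = 97.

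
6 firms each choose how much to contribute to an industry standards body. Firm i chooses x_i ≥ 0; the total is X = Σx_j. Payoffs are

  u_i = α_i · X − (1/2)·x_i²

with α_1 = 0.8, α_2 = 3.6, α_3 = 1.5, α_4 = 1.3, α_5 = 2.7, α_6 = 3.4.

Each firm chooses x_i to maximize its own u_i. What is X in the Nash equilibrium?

Firm i's FOC: ∂u_i/∂x_i = α_i − x_i = 0, so x_i* = α_i.
NE contributions = (0.8, 3.6, 1.5, 1.3, 2.7, 3.4); X = 13.3.

13.3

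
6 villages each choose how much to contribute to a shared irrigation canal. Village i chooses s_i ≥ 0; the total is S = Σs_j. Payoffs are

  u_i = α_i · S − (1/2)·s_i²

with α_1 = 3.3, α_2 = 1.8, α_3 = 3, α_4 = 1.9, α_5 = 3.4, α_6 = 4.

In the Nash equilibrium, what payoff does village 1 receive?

Village i's FOC: ∂u_i/∂s_i = α_i − s_i = 0, so s_i* = α_i.
NE contributions = (3.3, 1.8, 3, 1.9, 3.4, 4); S = 17.4.
u_1 = α_1·S − ½·(s_1)² = 3.3·17.4 − ½·3.3² = 51.975.

51.975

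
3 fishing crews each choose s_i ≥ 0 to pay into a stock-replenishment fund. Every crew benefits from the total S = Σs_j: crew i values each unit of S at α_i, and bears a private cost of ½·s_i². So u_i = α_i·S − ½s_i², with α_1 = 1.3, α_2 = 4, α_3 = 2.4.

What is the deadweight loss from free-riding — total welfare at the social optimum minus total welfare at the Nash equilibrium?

Crew i's FOC: ∂u_i/∂s_i = α_i − s_i = 0, so s_i* = α_i.
NE contributions = (1.3, 4, 2.4); S = 7.7.
W^NE = (Σα)·S − ½Σα_i² = 7.7² − ½·23.45 = 47.565.
Planner sets s_i = Σα_j = 7.7 for every i, so S^SO = 3·7.7 = 23.1.
W^SO = (Σα)·S^SO − ½·3·(Σα)² = (3/2)·7.7² = 88.935.
Deadweight loss = W^SO − W^NE = 41.37.

41.37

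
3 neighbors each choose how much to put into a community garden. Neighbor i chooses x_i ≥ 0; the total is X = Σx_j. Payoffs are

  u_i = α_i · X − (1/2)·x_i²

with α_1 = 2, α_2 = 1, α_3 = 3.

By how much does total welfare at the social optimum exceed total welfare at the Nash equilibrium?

Neighbor i's FOC: ∂u_i/∂x_i = α_i − x_i = 0, so x_i* = α_i.
NE contributions = (2, 1, 3); X = 6.
W^NE = (Σα)·X − ½Σα_i² = 6² − ½·14 = 29.
Planner sets x_i = Σα_j = 6 for every i, so X^SO = 3·6 = 18.
W^SO = (Σα)·X^SO − ½·3·(Σα)² = (3/2)·6² = 54.
Deadweight loss = W^SO − W^NE = 25.

25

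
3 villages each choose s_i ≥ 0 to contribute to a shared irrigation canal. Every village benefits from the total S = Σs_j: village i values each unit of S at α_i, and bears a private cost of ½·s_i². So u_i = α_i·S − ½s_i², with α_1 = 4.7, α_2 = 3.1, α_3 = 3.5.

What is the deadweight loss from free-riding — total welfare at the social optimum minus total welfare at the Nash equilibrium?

85.82

Village i's FOC: ∂u_i/∂s_i = α_i − s_i = 0, so s_i* = α_i.
NE contributions = (4.7, 3.1, 3.5); S = 11.3.
W^NE = (Σα)·S − ½Σα_i² = 11.3² − ½·43.95 = 105.715.
Planner sets s_i = Σα_j = 11.3 for every i, so S^SO = 3·11.3 = 33.9.
W^SO = (Σα)·S^SO − ½·3·(Σα)² = (3/2)·11.3² = 191.535.
Deadweight loss = W^SO − W^NE = 85.82.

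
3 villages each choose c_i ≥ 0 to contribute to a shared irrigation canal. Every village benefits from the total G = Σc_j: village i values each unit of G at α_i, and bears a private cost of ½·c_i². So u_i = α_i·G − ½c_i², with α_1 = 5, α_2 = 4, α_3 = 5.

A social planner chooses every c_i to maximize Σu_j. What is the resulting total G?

42

Planner FOC: ∂(Σu_j)/∂c_i = (Σα_j) − c_i = 0, so c_i^SO = Σα_j = 14 for every i; G^SO = 42.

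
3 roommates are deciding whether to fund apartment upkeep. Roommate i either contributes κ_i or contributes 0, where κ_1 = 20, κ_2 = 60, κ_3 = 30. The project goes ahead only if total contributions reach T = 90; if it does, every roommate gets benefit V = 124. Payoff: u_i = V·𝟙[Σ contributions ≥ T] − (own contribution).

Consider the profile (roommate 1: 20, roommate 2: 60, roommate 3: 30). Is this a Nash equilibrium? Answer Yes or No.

No

Total = 110 ≥ 90: provided.
Roommate 1 (pledges 20, payoff 104): dropping to 0 → total 90, payoff 124. Profitable deviation.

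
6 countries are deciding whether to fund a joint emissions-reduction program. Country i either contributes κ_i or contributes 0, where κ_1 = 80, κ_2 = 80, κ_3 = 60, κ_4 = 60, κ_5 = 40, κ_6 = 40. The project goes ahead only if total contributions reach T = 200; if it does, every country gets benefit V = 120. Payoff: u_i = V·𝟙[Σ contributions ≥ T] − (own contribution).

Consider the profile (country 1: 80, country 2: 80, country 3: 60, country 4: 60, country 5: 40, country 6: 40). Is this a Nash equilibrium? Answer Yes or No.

No

Total = 360 ≥ 200: provided.
Country 1 (pledges 80, payoff 40): dropping to 0 → total 280, payoff 120. Profitable deviation.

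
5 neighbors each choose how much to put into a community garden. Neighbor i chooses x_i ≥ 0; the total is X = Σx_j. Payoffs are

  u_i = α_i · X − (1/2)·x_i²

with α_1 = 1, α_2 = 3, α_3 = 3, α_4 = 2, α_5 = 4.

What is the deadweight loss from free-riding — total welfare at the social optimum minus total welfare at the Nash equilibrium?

Neighbor i's FOC: ∂u_i/∂x_i = α_i − x_i = 0, so x_i* = α_i.
NE contributions = (1, 3, 3, 2, 4); X = 13.
W^NE = (Σα)·X − ½Σα_i² = 13² − ½·39 = 149.5.
Planner sets x_i = Σα_j = 13 for every i, so X^SO = 5·13 = 65.
W^SO = (Σα)·X^SO − ½·5·(Σα)² = (5/2)·13² = 422.5.
Deadweight loss = W^SO − W^NE = 273.

273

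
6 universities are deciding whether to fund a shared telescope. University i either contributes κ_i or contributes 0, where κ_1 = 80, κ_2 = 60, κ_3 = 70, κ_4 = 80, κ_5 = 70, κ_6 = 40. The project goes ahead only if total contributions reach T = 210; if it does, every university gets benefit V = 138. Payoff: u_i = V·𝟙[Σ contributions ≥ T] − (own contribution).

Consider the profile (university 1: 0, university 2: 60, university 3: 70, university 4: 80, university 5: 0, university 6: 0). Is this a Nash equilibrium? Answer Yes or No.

Total = 210 ≥ 210: provided.
University 1 (pledges 0, payoff 138): pledging 80 → total 290, payoff 58. No gain.
University 2 (pledges 60, payoff 78): dropping to 0 → total 150, payoff 0. No gain.
University 3 (pledges 70, payoff 68): dropping to 0 → total 140, payoff 0. No gain.
University 4 (pledges 80, payoff 58): dropping to 0 → total 130, payoff 0. No gain.
University 5 (pledges 0, payoff 138): pledging 70 → total 280, payoff 68. No gain.
University 6 (pledges 0, payoff 138): pledging 40 → total 250, payoff 98. No gain.

Yes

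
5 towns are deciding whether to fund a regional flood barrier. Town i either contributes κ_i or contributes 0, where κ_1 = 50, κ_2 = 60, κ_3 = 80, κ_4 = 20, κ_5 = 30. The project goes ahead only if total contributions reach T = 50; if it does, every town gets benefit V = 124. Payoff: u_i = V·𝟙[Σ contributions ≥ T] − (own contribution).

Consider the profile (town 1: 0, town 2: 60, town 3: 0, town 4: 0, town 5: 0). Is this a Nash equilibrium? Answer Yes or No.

Yes

Total = 60 ≥ 50: provided.
Town 1 (pledges 0, payoff 124): pledging 50 → total 110, payoff 74. No gain.
Town 2 (pledges 60, payoff 64): dropping to 0 → total 0, payoff 0. No gain.
Town 3 (pledges 0, payoff 124): pledging 80 → total 140, payoff 44. No gain.
Town 4 (pledges 0, payoff 124): pledging 20 → total 80, payoff 104. No gain.
Town 5 (pledges 0, payoff 124): pledging 30 → total 90, payoff 94. No gain.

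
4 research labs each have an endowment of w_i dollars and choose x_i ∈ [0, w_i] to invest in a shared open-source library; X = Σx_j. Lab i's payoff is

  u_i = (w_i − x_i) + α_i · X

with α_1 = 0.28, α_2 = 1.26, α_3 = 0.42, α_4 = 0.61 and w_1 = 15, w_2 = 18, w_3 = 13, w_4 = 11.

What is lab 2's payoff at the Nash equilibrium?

22.68

∂u_i/∂x_i = α_i − 1, so lab i contributes w_i if α_i > 1, else 0.
α_i > 1 for i ∈ {2}; NE contributions (0, 18, 0, 0), X = 18.
u_2 = (18 − 18) + 1.26·18 = 22.68.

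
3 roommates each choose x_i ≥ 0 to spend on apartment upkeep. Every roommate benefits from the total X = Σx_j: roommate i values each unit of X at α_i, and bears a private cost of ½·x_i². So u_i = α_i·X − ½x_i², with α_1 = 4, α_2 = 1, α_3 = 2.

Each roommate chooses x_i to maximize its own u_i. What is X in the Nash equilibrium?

7

Roommate i's FOC: ∂u_i/∂x_i = α_i − x_i = 0, so x_i* = α_i.
NE contributions = (4, 1, 2); X = 7.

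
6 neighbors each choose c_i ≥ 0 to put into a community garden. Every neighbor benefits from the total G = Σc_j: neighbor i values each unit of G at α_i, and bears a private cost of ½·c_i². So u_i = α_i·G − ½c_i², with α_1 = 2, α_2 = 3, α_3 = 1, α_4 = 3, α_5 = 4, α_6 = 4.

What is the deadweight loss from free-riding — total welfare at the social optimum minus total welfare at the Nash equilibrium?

Neighbor i's FOC: ∂u_i/∂c_i = α_i − c_i = 0, so c_i* = α_i.
NE contributions = (2, 3, 1, 3, 4, 4); G = 17.
W^NE = (Σα)·G − ½Σα_i² = 17² − ½·55 = 261.5.
Planner sets c_i = Σα_j = 17 for every i, so G^SO = 6·17 = 102.
W^SO = (Σα)·G^SO − ½·6·(Σα)² = (6/2)·17² = 867.
Deadweight loss = W^SO − W^NE = 605.5.

605.5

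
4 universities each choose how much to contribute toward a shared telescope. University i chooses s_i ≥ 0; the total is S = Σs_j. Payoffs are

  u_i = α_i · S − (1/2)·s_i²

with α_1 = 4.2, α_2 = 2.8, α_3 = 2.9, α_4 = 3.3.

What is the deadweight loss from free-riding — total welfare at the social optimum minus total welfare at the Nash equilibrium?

University i's FOC: ∂u_i/∂s_i = α_i − s_i = 0, so s_i* = α_i.
NE contributions = (4.2, 2.8, 2.9, 3.3); S = 13.2.
W^NE = (Σα)·S − ½Σα_i² = 13.2² − ½·44.78 = 151.85.
Planner sets s_i = Σα_j = 13.2 for every i, so S^SO = 4·13.2 = 52.8.
W^SO = (Σα)·S^SO − ½·4·(Σα)² = (4/2)·13.2² = 348.48.
Deadweight loss = W^SO − W^NE = 196.63.

196.63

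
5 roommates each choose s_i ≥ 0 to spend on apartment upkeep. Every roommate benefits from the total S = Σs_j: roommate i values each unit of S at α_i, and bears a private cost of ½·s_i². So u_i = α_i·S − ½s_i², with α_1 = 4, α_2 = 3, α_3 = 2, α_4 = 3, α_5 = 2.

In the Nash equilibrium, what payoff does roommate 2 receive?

Roommate i's FOC: ∂u_i/∂s_i = α_i − s_i = 0, so s_i* = α_i.
NE contributions = (4, 3, 2, 3, 2); S = 14.
u_2 = α_2·S − ½·(s_2)² = 3·14 − ½·3² = 37.5.

37.5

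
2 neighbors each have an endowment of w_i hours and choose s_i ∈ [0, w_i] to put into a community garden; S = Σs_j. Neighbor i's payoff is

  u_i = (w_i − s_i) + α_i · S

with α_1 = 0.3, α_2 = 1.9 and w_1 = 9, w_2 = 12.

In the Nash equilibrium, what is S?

12

∂u_i/∂s_i = α_i − 1, so neighbor i contributes w_i if α_i > 1, else 0.
α_i > 1 for i ∈ {2}; NE contributions (0, 12), S = 12.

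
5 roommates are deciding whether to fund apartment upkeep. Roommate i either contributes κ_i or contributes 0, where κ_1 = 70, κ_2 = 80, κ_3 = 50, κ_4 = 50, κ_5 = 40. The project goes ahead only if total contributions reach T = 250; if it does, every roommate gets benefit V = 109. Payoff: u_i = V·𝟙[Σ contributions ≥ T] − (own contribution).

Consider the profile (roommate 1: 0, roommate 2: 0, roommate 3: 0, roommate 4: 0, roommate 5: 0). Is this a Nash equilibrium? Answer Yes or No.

Yes

Total = 0 < 250: not provided.
Roommate 1 (pledges 0, payoff 0): pledging 70 → total 70, payoff -70. No gain.
Roommate 2 (pledges 0, payoff 0): pledging 80 → total 80, payoff -80. No gain.
Roommate 3 (pledges 0, payoff 0): pledging 50 → total 50, payoff -50. No gain.
Roommate 4 (pledges 0, payoff 0): pledging 50 → total 50, payoff -50. No gain.
Roommate 5 (pledges 0, payoff 0): pledging 40 → total 40, payoff -40. No gain.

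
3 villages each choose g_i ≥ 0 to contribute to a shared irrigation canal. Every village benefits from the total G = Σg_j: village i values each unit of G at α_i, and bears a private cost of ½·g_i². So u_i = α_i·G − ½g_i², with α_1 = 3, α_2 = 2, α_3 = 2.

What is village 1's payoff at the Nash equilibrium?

Village i's FOC: ∂u_i/∂g_i = α_i − g_i = 0, so g_i* = α_i.
NE contributions = (3, 2, 2); G = 7.
u_1 = α_1·G − ½·(g_1)² = 3·7 − ½·3² = 16.5.

16.5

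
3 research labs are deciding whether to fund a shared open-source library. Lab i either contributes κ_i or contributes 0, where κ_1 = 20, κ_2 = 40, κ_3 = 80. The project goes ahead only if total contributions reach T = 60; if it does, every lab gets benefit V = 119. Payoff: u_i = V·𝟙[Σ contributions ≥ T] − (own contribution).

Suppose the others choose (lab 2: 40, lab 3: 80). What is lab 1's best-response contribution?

0

Others' total = 120 ≥ 60; contributing adds cost 20 for no extra benefit.
Best response: 0.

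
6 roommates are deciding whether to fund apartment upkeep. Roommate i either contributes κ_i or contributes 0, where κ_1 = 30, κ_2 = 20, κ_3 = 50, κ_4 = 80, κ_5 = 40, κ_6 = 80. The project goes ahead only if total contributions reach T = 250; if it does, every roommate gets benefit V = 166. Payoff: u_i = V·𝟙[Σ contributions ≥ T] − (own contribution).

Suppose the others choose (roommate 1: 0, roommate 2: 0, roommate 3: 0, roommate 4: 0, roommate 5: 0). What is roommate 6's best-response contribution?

Others' total = 0. Even contributing 80 gives 80 < 250: no benefit either way.
Best response: 0.

0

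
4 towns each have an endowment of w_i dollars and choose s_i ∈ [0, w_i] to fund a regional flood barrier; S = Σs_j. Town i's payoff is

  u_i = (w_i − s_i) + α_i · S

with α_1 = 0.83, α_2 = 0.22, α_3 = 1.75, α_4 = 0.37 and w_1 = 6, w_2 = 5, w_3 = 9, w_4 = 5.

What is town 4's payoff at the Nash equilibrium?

∂u_i/∂s_i = α_i − 1, so town i contributes w_i if α_i > 1, else 0.
α_i > 1 for i ∈ {3}; NE contributions (0, 0, 9, 0), S = 9.
u_4 = (5 − 0) + 0.37·9 = 8.33.

8.33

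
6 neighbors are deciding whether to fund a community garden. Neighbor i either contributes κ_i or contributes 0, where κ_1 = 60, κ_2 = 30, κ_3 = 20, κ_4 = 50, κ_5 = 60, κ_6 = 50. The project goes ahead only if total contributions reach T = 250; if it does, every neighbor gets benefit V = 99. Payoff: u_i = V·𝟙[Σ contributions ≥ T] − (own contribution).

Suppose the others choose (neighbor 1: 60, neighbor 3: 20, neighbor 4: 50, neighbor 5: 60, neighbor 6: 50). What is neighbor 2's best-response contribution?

30

Others' total = 240. Contributing 30 brings total to 270 ≥ 250: gain V − κ_2 = 69.
Best response: 30.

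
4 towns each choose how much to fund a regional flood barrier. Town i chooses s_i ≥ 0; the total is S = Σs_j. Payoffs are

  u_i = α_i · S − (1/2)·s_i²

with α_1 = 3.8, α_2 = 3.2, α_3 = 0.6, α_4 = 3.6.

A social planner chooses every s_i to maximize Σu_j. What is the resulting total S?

44.8

Planner FOC: ∂(Σu_j)/∂s_i = (Σα_j) − s_i = 0, so s_i^SO = Σα_j = 11.2 for every i; S^SO = 44.8.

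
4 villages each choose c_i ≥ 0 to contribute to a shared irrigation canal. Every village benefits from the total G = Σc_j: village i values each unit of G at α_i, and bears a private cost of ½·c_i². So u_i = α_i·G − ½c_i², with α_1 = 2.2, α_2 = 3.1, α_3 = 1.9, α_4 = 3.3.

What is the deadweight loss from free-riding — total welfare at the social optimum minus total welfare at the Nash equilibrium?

124.725

Village i's FOC: ∂u_i/∂c_i = α_i − c_i = 0, so c_i* = α_i.
NE contributions = (2.2, 3.1, 1.9, 3.3); G = 10.5.
W^NE = (Σα)·G − ½Σα_i² = 10.5² − ½·28.95 = 95.775.
Planner sets c_i = Σα_j = 10.5 for every i, so G^SO = 4·10.5 = 42.
W^SO = (Σα)·G^SO − ½·4·(Σα)² = (4/2)·10.5² = 220.5.
Deadweight loss = W^SO − W^NE = 124.725.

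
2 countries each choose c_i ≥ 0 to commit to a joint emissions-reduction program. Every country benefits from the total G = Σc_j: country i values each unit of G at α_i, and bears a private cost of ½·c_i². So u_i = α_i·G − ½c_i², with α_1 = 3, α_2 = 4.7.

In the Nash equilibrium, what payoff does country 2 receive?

25.145

Country i's FOC: ∂u_i/∂c_i = α_i − c_i = 0, so c_i* = α_i.
NE contributions = (3, 4.7); G = 7.7.
u_2 = α_2·G − ½·(c_2)² = 4.7·7.7 − ½·4.7² = 25.145.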